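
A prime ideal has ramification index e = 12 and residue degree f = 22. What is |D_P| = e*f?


|D_P| = e * f
= 12 * 22
= 264

264


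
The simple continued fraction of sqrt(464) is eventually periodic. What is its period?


Run the CF algorithm for sqrt(464).
a_0 = floor(sqrt(464)) = 21; set m_0=0, q_0=1.
Recurrence: m' = q*a - m,  q' = (d - m'^2)/q,  a' = floor((a_0 + m')/q').
  step 1: m=21, q=23, a=1
  step 2: m=2, q=20, a=1
  step 3: m=18, q=7, a=5
  step 4: m=17, q=25, a=1
  step 5: m=8, q=16, a=1
  step 6: m=8, q=25, a=1
  step 7: m=17, q=7, a=5
  step 8: m=18, q=20, a=1
  step 9: m=2, q=23, a=1
  step 10: m=21, q=1, a=42
a_10 = 2*a_0 = 42, so the period closes here.
sqrt(464) = [21; 1, 1, 5, 1, 1, 1, 5, 1, 1, 42]
Period length = 10

10


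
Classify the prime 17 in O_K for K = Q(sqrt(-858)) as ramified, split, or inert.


K = Q(sqrt(-858)). Since d mod 4 = 2, disc(K) = -3432.
Check p | disc: -3432 mod 17 = 2.
p does not divide disc. Compute Legendre symbol (d/p):
9^((17-1)/2) mod 17 = 1
(d/p) = 1, so p splits: (p) = P*P' with e=1, f=1, g=2.
Therefore p is split.

split


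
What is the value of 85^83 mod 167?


p = 167 is prime and the exponent is (p-1)/2 = 83, so by Euler's criterion 85^83 = (85/167) = +1 or -1 mod 167.
Compute by square-and-multiply:
  83 = 64 + 16 + 2 + 1 (binary 1010011)
  Repeated squaring mod 167: 85^1 = 85, 85^2 = 44, 85^4 = 99, 85^8 = 115, 85^16 = 32, 85^32 = 22, 85^64 = 150
  85^83 = 85^64 * 85^16 * 85^2 * 85^1 = 150 * 32 * 44 * 85 mod 167
    150 * 32 = 4800 = 124 mod 167
    124 * 44 = 5456 = 112 mod 167
    112 * 85 = 9520 = 1 mod 167
  85^83 = 1 mod 167
Result 1: 85 is a quadratic residue mod 167.
85^83 mod 167 = 1

1


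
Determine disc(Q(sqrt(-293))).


For K = Q(sqrt(d)) with d squarefree: disc(K) = d if d = 1 mod 4, and disc(K) = 4d if d = 2 or 3 mod 4.
Here d = -293, and d mod 4 = 3.
d = 3 mod 4, not 1 (O_K = Z[sqrt(d)]), so disc(K) = 4d = 4 * (-293) = -1172

-1172


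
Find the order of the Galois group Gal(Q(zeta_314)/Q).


|Gal(Q(zeta_314)/Q)| = phi(314)
= 156

156


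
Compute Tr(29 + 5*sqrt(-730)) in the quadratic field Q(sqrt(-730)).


Tr(a + b*sqrt(d)) = (a + b*sqrt(d)) + (a - b*sqrt(d)) = 2a
= 2 * (29)
= 58

58


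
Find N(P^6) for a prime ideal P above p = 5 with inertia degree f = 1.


N(P^a) = p^(a*f)
= 5^(6*1)
= 5^6
= 15625

15625


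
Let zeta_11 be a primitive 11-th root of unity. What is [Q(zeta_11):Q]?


The degree equals Euler's totient phi(11).
11 = 11
phi(11) = 10

10


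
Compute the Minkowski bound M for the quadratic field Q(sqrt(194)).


d = 194, d mod 4 = 2, so disc(K) = 4d = 776; |disc(K)| = 776
Real quadratic field, so n = 2, s = r2 = 0, r1 = 2
M = (n!/n^n) * (4/pi)^s * sqrt(|disc(K)|) = (2!/2^2) * (4/pi)^0 * sqrt(776)
= 0.5 * 1.000000 * 27.856777
= 13.9284

13.9284


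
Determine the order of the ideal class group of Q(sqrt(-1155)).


K = Q(sqrt(-1155)). d mod 4 = 1, so D = disc(K) = d = -1155
h(K) equals the number of primitive reduced positive-definite forms (a, b, c) = a*x^2 + b*x*y + c*y^2 with b^2 - 4ac = D,
where reduced means |b| <= a <= c, with b >= 0 whenever |b| = a or a = c, and primitive means gcd(a, b, c) = 1.
Reduced forces 3a^2 <= |D| = 1155, so 1 <= a <= 19; b must have the parity of D, and c = (b^2 - D)/(4a) must be an integer >= a.
Enumerate a = 1..19, b in [-a, a]:
  a=1: (1, 1, 289)  [1]
  a=2: none
  a=3: (3, 3, 97)  [1]
  a=4: none
  a=5: (5, 5, 59)  [1]
  a=6: none
  a=7: (7, 7, 43)  [1]
  a=8..10: none
  a=11: (11, 11, 29)  [1]
  a=12..14: none
  a=15: (15, 15, 23)  [1]
  a=16: none
  a=17: (17, 1, 17)  [1]
  a=18: none
  a=19: (19, 17, 19)  [1]
Total reduced forms: 1 + 1 + 1 + 1 + 1 + 1 + 1 + 1 = 8
h = 8

8


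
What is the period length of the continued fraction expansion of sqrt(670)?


Run the CF algorithm for sqrt(670).
a_0 = floor(sqrt(670)) = 25; set m_0=0, q_0=1.
Recurrence: m' = q*a - m,  q' = (d - m'^2)/q,  a' = floor((a_0 + m')/q').
  step 1: m=25, q=45, a=1
  step 2: m=20, q=6, a=7
  step 3: m=22, q=31, a=1
  step 4: m=9, q=19, a=1
  step 5: m=10, q=30, a=1
  step 6: m=20, q=9, a=5
  step 7: m=25, q=5, a=10
  step 8: m=25, q=9, a=5
  step 9: m=20, q=30, a=1
  step 10: m=10, q=19, a=1
  step 11: m=9, q=31, a=1
  step 12: m=22, q=6, a=7
  step 13: m=20, q=45, a=1
  step 14: m=25, q=1, a=50
a_14 = 2*a_0 = 50, so the period closes here.
sqrt(670) = [25; 1, 7, 1, 1, 1, 5, 10, 5, 1, 1, 1, 7, 1, 50]
Period length = 14

14


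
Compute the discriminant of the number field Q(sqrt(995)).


For K = Q(sqrt(d)) with d squarefree: disc(K) = d if d = 1 mod 4, and disc(K) = 4d if d = 2 or 3 mod 4.
Here d = 995, and d mod 4 = 3.
d = 3 mod 4, not 1 (O_K = Z[sqrt(d)]), so disc(K) = 4d = 4 * (995) = 3980

3980


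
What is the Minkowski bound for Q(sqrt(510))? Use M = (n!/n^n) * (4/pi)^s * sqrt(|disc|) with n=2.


d = 510, d mod 4 = 2, so disc(K) = 4d = 2040; |disc(K)| = 2040
Real quadratic field, so n = 2, s = r2 = 0, r1 = 2
M = (n!/n^n) * (4/pi)^s * sqrt(|disc(K)|) = (2!/2^2) * (4/pi)^0 * sqrt(2040)
= 0.5 * 1.000000 * 45.166359
= 22.5832

22.5832


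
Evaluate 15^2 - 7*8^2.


x^2 - d*y^2
= 15^2 - 7*8^2
= 225 - 448
= -223

-223


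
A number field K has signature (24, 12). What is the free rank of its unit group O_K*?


By Dirichlet's unit theorem:
rank = r1 + r2 - 1
= 24 + 12 - 1
= 35

35


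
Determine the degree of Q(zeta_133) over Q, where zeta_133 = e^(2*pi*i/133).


The degree equals Euler's totient phi(133).
133 = 7 * 19
phi(133) = 108

108


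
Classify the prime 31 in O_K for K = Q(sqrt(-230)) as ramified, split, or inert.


K = Q(sqrt(-230)). Since d mod 4 = 2, disc(K) = -920.
Check p | disc: -920 mod 31 = 10.
p does not divide disc. Compute Legendre symbol (d/p):
18^((31-1)/2) mod 31 = 1
(d/p) = 1, so p splits: (p) = P*P' with e=1, f=1, g=2.
Therefore p is split.

split


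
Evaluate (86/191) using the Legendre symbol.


p = 191 is prime, so compute (86/191) with the reciprocity algorithm (Jacobi-symbol steps: pull out 2s via (2/n), flip via reciprocity, reduce):
  pull out 2: (2/191) = +1  (since 191 mod 8 = 7)
  reciprocity: (43/191) -> -(191/43)
  reduce: (19/43)
  reciprocity: (19/43) -> -(43/19)
  reduce: (5/19)
  reciprocity: (5/19) -> +(19/5)
  reduce: (4/5)
  pull out 2: (2/5) = -1  (since 5 mod 8 = 5)
  pull out 2: (2/5) = -1  (since 5 mod 8 = 5)
  (1/5) = 1
Product of signs = 1
(86/191) = 1

1


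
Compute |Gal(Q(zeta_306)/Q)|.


|Gal(Q(zeta_306)/Q)| = phi(306)
= 96

96


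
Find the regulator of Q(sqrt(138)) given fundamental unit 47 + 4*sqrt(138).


epsilon = 47 + 4*sqrt(138)
= 93.9894
R = ln(93.9894)
= 4.5432

4.5432


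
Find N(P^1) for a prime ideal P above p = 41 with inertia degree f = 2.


N(P^a) = p^(a*f)
= 41^(1*2)
= 41^2
= 1681

1681


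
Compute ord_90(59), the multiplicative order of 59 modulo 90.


We want ord_90(59), the smallest k >= 1 with 59^k = 1 mod 90.
n = 90 = 2 * 3^2 * 5, phi(90) = 24; the order divides phi(n).
Divisors of 24: 1, 2, 3, 4, 6, 8, 12, 24
Repeated squaring mod 90: 59^1 = 59, 59^2 = 61, 59^4 = 31, 59^8 = 61, 59^16 = 31
Test divisors in increasing order:
  k=1: 59^1 = 59 mod 90
  k=2: 59^2 = 61 mod 90
  k=3: 59^3 = 61 * 59 = 89 mod 90
  k=4: 59^4 = 31 mod 90
  k=6: 59^6 = 31 * 61 = 1 mod 90  <- first divisor giving 1
Order = 6

6


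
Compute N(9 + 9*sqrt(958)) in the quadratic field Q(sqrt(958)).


N(a + b*sqrt(d)) = a^2 - d*b^2
= (9)^2 - (958)*(9)^2
= 81 - 77598
= -77517

-77517


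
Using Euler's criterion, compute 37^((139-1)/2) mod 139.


p = 139 is prime and the exponent is (p-1)/2 = 69, so by Euler's criterion 37^69 = (37/139) = +1 or -1 mod 139.
Compute by square-and-multiply:
  69 = 64 + 4 + 1 (binary 1000101)
  Repeated squaring mod 139: 37^1 = 37, 37^2 = 118, 37^4 = 24, 37^8 = 20, 37^16 = 122, 37^32 = 11, 37^64 = 121
  37^69 = 37^64 * 37^4 * 37^1 = 121 * 24 * 37 mod 139
    121 * 24 = 2904 = 124 mod 139
    124 * 37 = 4588 = 1 mod 139
  37^69 = 1 mod 139
Result 1: 37 is a quadratic residue mod 139.
37^69 mod 139 = 1

1


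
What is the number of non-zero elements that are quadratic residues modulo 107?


For prime p, the number of non-zero quadratic residues is (p-1)/2.
= (107-1)/2
= 53

53


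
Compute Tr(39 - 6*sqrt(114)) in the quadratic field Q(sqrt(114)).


Tr(a + b*sqrt(d)) = (a + b*sqrt(d)) + (a - b*sqrt(d)) = 2a
= 2 * (39)
= 78

78


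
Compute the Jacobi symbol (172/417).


Compute (172/417) via quadratic reciprocity:
  pull out 2: (2/417) = +1  (since 417 mod 8 = 1)
  pull out 2: (2/417) = +1  (since 417 mod 8 = 1)
  reciprocity: (43/417) -> +(417/43)
  reduce: (30/43)
  pull out 2: (2/43) = -1  (since 43 mod 8 = 3)
  reciprocity: (15/43) -> -(43/15)
  reduce: (13/15)
  reciprocity: (13/15) -> +(15/13)
  reduce: (2/13)
  pull out 2: (2/13) = -1  (since 13 mod 8 = 5)
  (1/13) = 1
Product of signs = -1

-1


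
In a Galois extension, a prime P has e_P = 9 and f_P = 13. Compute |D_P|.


|D_P| = e * f
= 9 * 13
= 117

117


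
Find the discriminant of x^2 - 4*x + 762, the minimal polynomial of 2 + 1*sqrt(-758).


The element 2 + 1*sqrt(-758) has minimal polynomial:
x^2 - 4*x + 762
Discriminant = (-4)^2 - 4*(762)
= 16 - 3048
= -3032

-3032


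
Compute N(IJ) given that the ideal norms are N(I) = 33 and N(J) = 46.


N(IJ) = N(I) * N(J)
= 33 * 46
= 1518

1518


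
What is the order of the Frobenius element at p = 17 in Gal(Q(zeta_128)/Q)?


The Frobenius at p in Gal(Q(zeta_n)/Q) = (Z/nZ)* is the class of p, so its order is ord_128(17), the smallest k >= 1 with 17^k = 1 mod 128.
n = 128 = 2^7, phi(128) = 64; the order divides phi(n).
Divisors of 64: 1, 2, 4, 8, 16, 32, 64
Repeated squaring mod 128: 17^1 = 17, 17^2 = 33, 17^4 = 65, 17^8 = 1, 17^16 = 1, 17^32 = 1, 17^64 = 1
Test divisors in increasing order:
  k=1: 17^1 = 17 mod 128
  k=2: 17^2 = 33 mod 128
  k=4: 17^4 = 65 mod 128
  k=8: 17^8 = 1 mod 128  <- first divisor giving 1
Order = 8

8


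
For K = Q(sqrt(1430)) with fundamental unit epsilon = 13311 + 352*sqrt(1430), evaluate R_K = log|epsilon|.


epsilon = 13311 + 352*sqrt(1430)
= 26622.0000
R = ln(26622.0000)
= 10.1895

10.1895


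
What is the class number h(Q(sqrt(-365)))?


K = Q(sqrt(-365)). d mod 4 = 3, so D = disc(K) = 4d = -1460
h(K) equals the number of primitive reduced positive-definite forms (a, b, c) = a*x^2 + b*x*y + c*y^2 with b^2 - 4ac = D,
where reduced means |b| <= a <= c, with b >= 0 whenever |b| = a or a = c, and primitive means gcd(a, b, c) = 1.
Reduced forces 3a^2 <= |D| = 1460, so 1 <= a <= 22; b must have the parity of D, and c = (b^2 - D)/(4a) must be an integer >= a.
Enumerate a = 1..22, b in [-a, a]:
  a=1: (1, 0, 365)  [1]
  a=2: (2, 2, 183)  [1]
  a=3: (3, -2, 122), (3, 2, 122)  [2]
  a=4: none
  a=5: (5, 0, 73)  [1]
  a=6: (6, -2, 61), (6, 2, 61)  [2]
  a=7..8: none
  a=9: (9, -4, 41), (9, 4, 41)  [2]
  a=10: (10, 10, 39)  [1]
  a=11: (11, -6, 34), (11, 6, 34)  [2]
  a=12: none
  a=13: (13, -10, 30), (13, 10, 30)  [2]
  a=14: none
  a=15: (15, -10, 26), (15, 10, 26)  [2]
  a=16: none
  a=17: (17, -6, 22), (17, 6, 22)  [2]
  a=18: (18, -14, 23), (18, 14, 23)  [2]
  a=19..22: none
Total reduced forms: 1 + 1 + 2 + 1 + 2 + 2 + 1 + 2 + 2 + 2 + 2 + 2 = 20
h = 20

20


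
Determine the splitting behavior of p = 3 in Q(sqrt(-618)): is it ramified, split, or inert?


K = Q(sqrt(-618)). Since d mod 4 = 2, disc(K) = -2472.
Check p | disc: -2472 mod 3 = 0.
p divides disc, so p ramifies: (p) = P^2 with e=2, f=1, g=1.
Therefore p is ramified.

ramified


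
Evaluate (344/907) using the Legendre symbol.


p = 907 is prime, so compute (344/907) with the reciprocity algorithm (Jacobi-symbol steps: pull out 2s via (2/n), flip via reciprocity, reduce):
  pull out 2: (2/907) = -1  (since 907 mod 8 = 3)
  pull out 2: (2/907) = -1  (since 907 mod 8 = 3)
  pull out 2: (2/907) = -1  (since 907 mod 8 = 3)
  reciprocity: (43/907) -> -(907/43)
  reduce: (4/43)
  pull out 2: (2/43) = -1  (since 43 mod 8 = 3)
  pull out 2: (2/43) = -1  (since 43 mod 8 = 3)
  (1/43) = 1
Product of signs = 1
(344/907) = 1

1


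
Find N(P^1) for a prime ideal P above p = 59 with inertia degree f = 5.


N(P^a) = p^(a*f)
= 59^(1*5)
= 59^5
= 714924299

714924299


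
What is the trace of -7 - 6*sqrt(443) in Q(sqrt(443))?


Tr(a + b*sqrt(d)) = (a + b*sqrt(d)) + (a - b*sqrt(d)) = 2a
= 2 * (-7)
= -14

-14


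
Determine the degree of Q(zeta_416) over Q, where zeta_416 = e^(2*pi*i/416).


The degree equals Euler's totient phi(416).
416 = 2^5 * 13
phi(416) = 192

192


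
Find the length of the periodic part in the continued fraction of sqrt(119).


Run the CF algorithm for sqrt(119).
a_0 = floor(sqrt(119)) = 10; set m_0=0, q_0=1.
Recurrence: m' = q*a - m,  q' = (d - m'^2)/q,  a' = floor((a_0 + m')/q').
  step 1: m=10, q=19, a=1
  step 2: m=9, q=2, a=9
  step 3: m=9, q=19, a=1
  step 4: m=10, q=1, a=20
a_4 = 2*a_0 = 20, so the period closes here.
sqrt(119) = [10; 1, 9, 1, 20]
Period length = 4

4


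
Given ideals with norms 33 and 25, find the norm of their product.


N(IJ) = N(I) * N(J)
= 33 * 25
= 825

825


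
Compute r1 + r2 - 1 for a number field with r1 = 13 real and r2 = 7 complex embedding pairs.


By Dirichlet's unit theorem:
rank = r1 + r2 - 1
= 13 + 7 - 1
= 19

19


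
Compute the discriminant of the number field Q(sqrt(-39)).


For K = Q(sqrt(d)) with d squarefree: disc(K) = d if d = 1 mod 4, and disc(K) = 4d if d = 2 or 3 mod 4.
Here d = -39, and d mod 4 = 1.
d = 1 mod 4 (O_K = Z[(1+sqrt(d))/2]), so disc(K) = d = -39

-39


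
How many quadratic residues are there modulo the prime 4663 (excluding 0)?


For prime p, the number of non-zero quadratic residues is (p-1)/2.
= (4663-1)/2
= 2331

2331


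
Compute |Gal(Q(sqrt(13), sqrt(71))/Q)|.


The 2 square roots of distinct primes are multiplicatively independent over Q,
so [K:Q] = 2^2 and Gal(K/Q) is isomorphic to (Z/2Z)^2.
|Gal| = 2^2 = 4

4


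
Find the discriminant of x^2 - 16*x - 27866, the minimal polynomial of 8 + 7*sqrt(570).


The element 8 + 7*sqrt(570) has minimal polynomial:
x^2 - 16*x - 27866
Discriminant = (-16)^2 - 4*(-27866)
= 256 + 111464
= 111720

111720


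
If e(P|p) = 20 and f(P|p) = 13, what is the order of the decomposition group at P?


|D_P| = e * f
= 20 * 13
= 260

260


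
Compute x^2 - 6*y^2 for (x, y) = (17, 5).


x^2 - d*y^2
= 17^2 - 6*5^2
= 289 - 150
= 139

139


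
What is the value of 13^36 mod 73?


p = 73 is prime and the exponent is (p-1)/2 = 36, so by Euler's criterion 13^36 = (13/73) = +1 or -1 mod 73.
Compute by square-and-multiply:
  36 = 32 + 4 (binary 100100)
  Repeated squaring mod 73: 13^1 = 13, 13^2 = 23, 13^4 = 18, 13^8 = 32, 13^16 = 2, 13^32 = 4
  13^36 = 13^32 * 13^4 = 4 * 18 mod 73
    4 * 18 = 72 = 72 mod 73
  13^36 = 72 mod 73
Result 72 = p - 1 = -1 mod 73: 13 is a quadratic non-residue mod 73. As a residue in [0, p-1] the value is 72.
13^36 mod 73 = 72

72


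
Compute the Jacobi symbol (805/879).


Compute (805/879) via quadratic reciprocity:
  reciprocity: (805/879) -> +(879/805)
  reduce: (74/805)
  pull out 2: (2/805) = -1  (since 805 mod 8 = 5)
  reciprocity: (37/805) -> +(805/37)
  reduce: (28/37)
  pull out 2: (2/37) = -1  (since 37 mod 8 = 5)
  pull out 2: (2/37) = -1  (since 37 mod 8 = 5)
  reciprocity: (7/37) -> +(37/7)
  reduce: (2/7)
  pull out 2: (2/7) = +1  (since 7 mod 8 = 7)
  (1/7) = 1
Product of signs = -1

-1


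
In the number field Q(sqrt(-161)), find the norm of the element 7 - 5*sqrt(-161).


N(a + b*sqrt(d)) = a^2 - d*b^2
= (7)^2 - (-161)*(-5)^2
= 49 + 4025
= 4074

4074


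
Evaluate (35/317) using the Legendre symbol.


p = 317 is prime, so compute (35/317) with the reciprocity algorithm (Jacobi-symbol steps: pull out 2s via (2/n), flip via reciprocity, reduce):
  reciprocity: (35/317) -> +(317/35)
  reduce: (2/35)
  pull out 2: (2/35) = -1  (since 35 mod 8 = 3)
  (1/35) = 1
Product of signs = -1
(35/317) = -1

-1


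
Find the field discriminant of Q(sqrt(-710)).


For K = Q(sqrt(d)) with d squarefree: disc(K) = d if d = 1 mod 4, and disc(K) = 4d if d = 2 or 3 mod 4.
Here d = -710, and d mod 4 = 2.
d = 2 mod 4, not 1 (O_K = Z[sqrt(d)]), so disc(K) = 4d = 4 * (-710) = -2840

-2840


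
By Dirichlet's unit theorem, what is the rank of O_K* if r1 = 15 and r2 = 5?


By Dirichlet's unit theorem:
rank = r1 + r2 - 1
= 15 + 5 - 1
= 19

19


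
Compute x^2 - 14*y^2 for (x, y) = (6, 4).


x^2 - d*y^2
= 6^2 - 14*4^2
= 36 - 224
= -188

-188


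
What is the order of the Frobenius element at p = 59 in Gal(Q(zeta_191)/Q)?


The Frobenius at p in Gal(Q(zeta_n)/Q) = (Z/nZ)* is the class of p, so its order is ord_191(59), the smallest k >= 1 with 59^k = 1 mod 191.
n = 191 = 191, phi(191) = 190; the order divides phi(n).
Divisors of 190: 1, 2, 5, 10, 19, 38, 95, 190
Repeated squaring mod 191: 59^1 = 59, 59^2 = 43, 59^4 = 130, 59^8 = 92, 59^16 = 60, 59^32 = 162, 59^64 = 77, 59^128 = 8
Test divisors in increasing order:
  k=1: 59^1 = 59 mod 191
  k=2: 59^2 = 43 mod 191
  k=5: 59^5 = 130 * 59 = 30 mod 191
  k=10: 59^10 = 92 * 43 = 136 mod 191
  k=19: 59^19 = 60 * 43 * 59 = 184 mod 191
  k=38: 59^38 = 162 * 130 * 43 = 49 mod 191
  k=95: 59^95 = 77 * 60 * 92 * 130 * 43 * 59 = 1 mod 191  <- first divisor giving 1
Order = 95

95


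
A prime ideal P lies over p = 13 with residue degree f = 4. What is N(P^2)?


N(P^a) = p^(a*f)
= 13^(2*4)
= 13^8
= 815730721

815730721


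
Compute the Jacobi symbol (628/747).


Compute (628/747) via quadratic reciprocity:
  pull out 2: (2/747) = -1  (since 747 mod 8 = 3)
  pull out 2: (2/747) = -1  (since 747 mod 8 = 3)
  reciprocity: (157/747) -> +(747/157)
  reduce: (119/157)
  reciprocity: (119/157) -> +(157/119)
  reduce: (38/119)
  pull out 2: (2/119) = +1  (since 119 mod 8 = 7)
  reciprocity: (19/119) -> -(119/19)
  reduce: (5/19)
  reciprocity: (5/19) -> +(19/5)
  reduce: (4/5)
  pull out 2: (2/5) = -1  (since 5 mod 8 = 5)
  pull out 2: (2/5) = -1  (since 5 mod 8 = 5)
  (1/5) = 1
Product of signs = -1

-1


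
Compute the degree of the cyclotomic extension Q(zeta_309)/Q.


The degree equals Euler's totient phi(309).
309 = 3 * 103
phi(309) = 204

204


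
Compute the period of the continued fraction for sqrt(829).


Run the CF algorithm for sqrt(829).
a_0 = floor(sqrt(829)) = 28; set m_0=0, q_0=1.
Recurrence: m' = q*a - m,  q' = (d - m'^2)/q,  a' = floor((a_0 + m')/q').
  step 1: m=28, q=45, a=1
  step 2: m=17, q=12, a=3
  step 3: m=19, q=39, a=1
  step 4: m=20, q=11, a=4
  step 5: m=24, q=23, a=2
  step 6: m=22, q=15, a=3
  step 7: m=23, q=20, a=2
  step 8: m=17, q=27, a=1
  step 9: m=10, q=27, a=1
  step 10: m=17, q=20, a=2
  step 11: m=23, q=15, a=3
  step 12: m=22, q=23, a=2
  step 13: m=24, q=11, a=4
  step 14: m=20, q=39, a=1
  step 15: m=19, q=12, a=3
  step 16: m=17, q=45, a=1
  step 17: m=28, q=1, a=56
a_17 = 2*a_0 = 56, so the period closes here.
sqrt(829) = [28; 1, 3, 1, 4, 2, 3, 2, 1, 1, 2, 3, 2, 4, 1, 3, 1, 56]
Period length = 17

17


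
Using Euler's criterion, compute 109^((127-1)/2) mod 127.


p = 127 is prime and the exponent is (p-1)/2 = 63, so by Euler's criterion 109^63 = (109/127) = +1 or -1 mod 127.
Compute by square-and-multiply:
  63 = 32 + 16 + 8 + 4 + 2 + 1 (binary 111111)
  Repeated squaring mod 127: 109^1 = 109, 109^2 = 70, 109^4 = 74, 109^8 = 15, 109^16 = 98, 109^32 = 79
  109^63 = 109^32 * 109^16 * 109^8 * 109^4 * 109^2 * 109^1 = 79 * 98 * 15 * 74 * 70 * 109 mod 127
    79 * 98 = 7742 = 122 mod 127
    122 * 15 = 1830 = 52 mod 127
    52 * 74 = 3848 = 38 mod 127
    38 * 70 = 2660 = 120 mod 127
    120 * 109 = 13080 = 126 mod 127
  109^63 = 126 mod 127
Result 126 = p - 1 = -1 mod 127: 109 is a quadratic non-residue mod 127. As a residue in [0, p-1] the value is 126.
109^63 mod 127 = 126

126


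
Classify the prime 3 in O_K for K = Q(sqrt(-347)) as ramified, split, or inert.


K = Q(sqrt(-347)). Since d mod 4 = 1, disc(K) = -347.
Check p | disc: -347 mod 3 = 1.
p does not divide disc. Compute Legendre symbol (d/p):
1^((3-1)/2) mod 3 = 1
(d/p) = 1, so p splits: (p) = P*P' with e=1, f=1, g=2.
Therefore p is split.

split


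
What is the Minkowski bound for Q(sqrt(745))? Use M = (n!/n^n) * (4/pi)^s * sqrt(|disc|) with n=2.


d = 745, d mod 4 = 1, so disc(K) = d = 745; |disc(K)| = 745
Real quadratic field, so n = 2, s = r2 = 0, r1 = 2
M = (n!/n^n) * (4/pi)^s * sqrt(|disc(K)|) = (2!/2^2) * (4/pi)^0 * sqrt(745)
= 0.5 * 1.000000 * 27.294688
= 13.6473

13.6473


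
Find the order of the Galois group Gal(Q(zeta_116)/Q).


|Gal(Q(zeta_116)/Q)| = phi(116)
= 56

56


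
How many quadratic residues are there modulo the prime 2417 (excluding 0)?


For prime p, the number of non-zero quadratic residues is (p-1)/2.
= (2417-1)/2
= 1208

1208


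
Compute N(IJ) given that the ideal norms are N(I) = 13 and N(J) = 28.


N(IJ) = N(I) * N(J)
= 13 * 28
= 364

364


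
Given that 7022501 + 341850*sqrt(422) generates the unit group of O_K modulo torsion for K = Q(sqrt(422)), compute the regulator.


epsilon = 7022501 + 341850*sqrt(422)
= 1.4045e+07
R = ln(1.4045e+07)
= 16.4578

16.4578


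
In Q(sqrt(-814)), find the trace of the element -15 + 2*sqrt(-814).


Tr(a + b*sqrt(d)) = (a + b*sqrt(d)) + (a - b*sqrt(d)) = 2a
= 2 * (-15)
= -30

-30


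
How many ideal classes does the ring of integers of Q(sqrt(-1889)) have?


K = Q(sqrt(-1889)). d mod 4 = 3, so D = disc(K) = 4d = -7556
h(K) equals the number of primitive reduced positive-definite forms (a, b, c) = a*x^2 + b*x*y + c*y^2 with b^2 - 4ac = D,
where reduced means |b| <= a <= c, with b >= 0 whenever |b| = a or a = c, and primitive means gcd(a, b, c) = 1.
Reduced forces 3a^2 <= |D| = 7556, so 1 <= a <= 50; b must have the parity of D, and c = (b^2 - D)/(4a) must be an integer >= a.
Enumerate a = 1..50, b in [-a, a]:
  a=1: (1, 0, 1889)  [1]
  a=2: (2, 2, 945)  [1]
  a=3: (3, -2, 630), (3, 2, 630)  [2]
  a=4: none
  a=5: (5, -2, 378), (5, 2, 378)  [2]
  a=6: (6, -2, 315), (6, 2, 315)  [2]
  a=7: (7, -2, 270), (7, 2, 270)  [2]
  a=8: none
  a=9: (9, -2, 210), (9, 2, 210)  [2]
  a=10: (10, -2, 189), (10, 2, 189)  [2]
  a=11: (11, -10, 174), (11, 10, 174)  [2]
  a=12: none
  a=13: (13, -6, 146), (13, 6, 146)  [2]
  a=14: (14, -2, 135), (14, 2, 135)  [2]
  a=15: (15, -8, 127), (15, -2, 126), (15, 2, 126), (15, 8, 127)  [4]
  a=16: none
  a=17: (17, -14, 114), (17, 14, 114)  [2]
  a=18: (18, -2, 105), (18, 2, 105)  [2]
  a=19: (19, -14, 102), (19, 14, 102)  [2]
  a=20: none
  a=21: (21, -16, 93), (21, -2, 90), (21, 2, 90), (21, 16, 93)  [4]
  a=22: (22, -10, 87), (22, 10, 87)  [2]
  a=23..24: none
  a=25: (25, -12, 77), (25, 12, 77)  [2]
  a=26: (26, -6, 73), (26, 6, 73)  [2]
  a=27: (27, -2, 70), (27, 2, 70)  [2]
  a=28: none
  a=29: (29, -10, 66), (29, 10, 66)  [2]
  a=30: (30, -22, 67), (30, -2, 63), (30, 2, 63), (30, 22, 67)  [4]
  a=31: (31, -16, 63), (31, 16, 63)  [2]
  a=32: none
  a=33: (33, -32, 65), (33, -10, 58), (33, 10, 58), (33, 32, 65)  [4]
  a=34: (34, -14, 57), (34, 14, 57)  [2]
  a=35: (35, -12, 55), (35, -2, 54), (35, 2, 54), (35, 12, 55)  [4]
  a=36..37: none
  a=38: (38, -14, 51), (38, 14, 51)  [2]
  a=39: (39, -32, 55), (39, -20, 51), (39, 20, 51), (39, 32, 55)  [4]
  a=40..41: none
  a=42: (42, -26, 49), (42, -2, 45), (42, 2, 45), (42, 26, 49)  [4]
  a=43..44: none
  a=45: (45, -38, 50), (45, 38, 50)  [2]
  a=46..50: none
Total reduced forms: 1 + 1 + 2 + 2 + 2 + 2 + 2 + 2 + 2 + 2 + 2 + 4 + 2 + 2 + 2 + 4 + 2 + 2 + 2 + 2 + 2 + 4 + 2 + 4 + 2 + 4 + 2 + 4 + 4 + 2 = 72
h = 72

72


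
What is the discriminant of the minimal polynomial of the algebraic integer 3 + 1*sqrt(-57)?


The element 3 + 1*sqrt(-57) has minimal polynomial:
x^2 - 6*x + 66
Discriminant = (-6)^2 - 4*(66)
= 36 - 264
= -228

-228


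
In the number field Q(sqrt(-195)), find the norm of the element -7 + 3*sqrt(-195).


N(a + b*sqrt(d)) = a^2 - d*b^2
= (-7)^2 - (-195)*(3)^2
= 49 + 1755
= 1804

1804


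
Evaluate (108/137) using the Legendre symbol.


p = 137 is prime, so compute (108/137) with the reciprocity algorithm (Jacobi-symbol steps: pull out 2s via (2/n), flip via reciprocity, reduce):
  pull out 2: (2/137) = +1  (since 137 mod 8 = 1)
  pull out 2: (2/137) = +1  (since 137 mod 8 = 1)
  reciprocity: (27/137) -> +(137/27)
  reduce: (2/27)
  pull out 2: (2/27) = -1  (since 27 mod 8 = 3)
  (1/27) = 1
Product of signs = -1
(108/137) = -1

-1


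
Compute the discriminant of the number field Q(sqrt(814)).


For K = Q(sqrt(d)) with d squarefree: disc(K) = d if d = 1 mod 4, and disc(K) = 4d if d = 2 or 3 mod 4.
Here d = 814, and d mod 4 = 2.
d = 2 mod 4, not 1 (O_K = Z[sqrt(d)]), so disc(K) = 4d = 4 * (814) = 3256

3256


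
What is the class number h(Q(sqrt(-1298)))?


K = Q(sqrt(-1298)). d mod 4 = 2, so D = disc(K) = 4d = -5192
h(K) equals the number of primitive reduced positive-definite forms (a, b, c) = a*x^2 + b*x*y + c*y^2 with b^2 - 4ac = D,
where reduced means |b| <= a <= c, with b >= 0 whenever |b| = a or a = c, and primitive means gcd(a, b, c) = 1.
Reduced forces 3a^2 <= |D| = 5192, so 1 <= a <= 41; b must have the parity of D, and c = (b^2 - D)/(4a) must be an integer >= a.
Enumerate a = 1..41, b in [-a, a]:
  a=1: (1, 0, 1298)  [1]
  a=2: (2, 0, 649)  [1]
  a=3: (3, -2, 433), (3, 2, 433)  [2]
  a=4..5: none
  a=6: (6, -4, 217), (6, 4, 217)  [2]
  a=7: (7, -4, 186), (7, 4, 186)  [2]
  a=8: none
  a=9: (9, -8, 146), (9, 8, 146)  [2]
  a=10: none
  a=11: (11, 0, 118)  [1]
  a=12..13: none
  a=14: (14, -4, 93), (14, 4, 93)  [2]
  a=15..17: none
  a=18: (18, -8, 73), (18, 8, 73)  [2]
  a=19..20: none
  a=21: (21, -10, 63), (21, -4, 62), (21, 4, 62), (21, 10, 63)  [4]
  a=22: (22, 0, 59)  [1]
  a=23: (23, -12, 58), (23, 12, 58)  [2]
  a=24..26: none
  a=27: (27, -10, 49), (27, 10, 49)  [2]
  a=28: none
  a=29: (29, -12, 46), (29, 12, 46)  [2]
  a=30: none
  a=31: (31, -4, 42), (31, 4, 42)  [2]
  a=32: none
  a=33: (33, -22, 43), (33, 22, 43)  [2]
  a=34..36: none
  a=37: (37, -32, 42), (37, 32, 42)  [2]
  a=38..41: none
Total reduced forms: 1 + 1 + 2 + 2 + 2 + 2 + 1 + 2 + 2 + 4 + 1 + 2 + 2 + 2 + 2 + 2 + 2 = 32
h = 32

32


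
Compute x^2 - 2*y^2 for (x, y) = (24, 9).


x^2 - d*y^2
= 24^2 - 2*9^2
= 576 - 162
= 414

414


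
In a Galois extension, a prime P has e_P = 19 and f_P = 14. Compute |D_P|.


|D_P| = e * f
= 19 * 14
= 266

266


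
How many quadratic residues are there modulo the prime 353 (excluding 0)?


For prime p, the number of non-zero quadratic residues is (p-1)/2.
= (353-1)/2
= 176

176


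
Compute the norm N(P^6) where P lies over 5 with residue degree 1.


N(P^a) = p^(a*f)
= 5^(6*1)
= 5^6
= 15625

15625


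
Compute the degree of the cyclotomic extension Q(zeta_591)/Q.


The degree equals Euler's totient phi(591).
591 = 3 * 197
phi(591) = 392

392


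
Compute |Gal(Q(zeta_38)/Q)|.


|Gal(Q(zeta_38)/Q)| = phi(38)
= 18

18


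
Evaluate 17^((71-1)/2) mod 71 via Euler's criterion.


p = 71 is prime and the exponent is (p-1)/2 = 35, so by Euler's criterion 17^35 = (17/71) = +1 or -1 mod 71.
Compute by square-and-multiply:
  35 = 32 + 2 + 1 (binary 100011)
  Repeated squaring mod 71: 17^1 = 17, 17^2 = 5, 17^4 = 25, 17^8 = 57, 17^16 = 54, 17^32 = 5
  17^35 = 17^32 * 17^2 * 17^1 = 5 * 5 * 17 mod 71
    5 * 5 = 25 = 25 mod 71
    25 * 17 = 425 = 70 mod 71
  17^35 = 70 mod 71
Result 70 = p - 1 = -1 mod 71: 17 is a quadratic non-residue mod 71. As a residue in [0, p-1] the value is 70.
17^35 mod 71 = 70

70


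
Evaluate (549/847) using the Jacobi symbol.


Compute (549/847) via quadratic reciprocity:
  reciprocity: (549/847) -> +(847/549)
  reduce: (298/549)
  pull out 2: (2/549) = -1  (since 549 mod 8 = 5)
  reciprocity: (149/549) -> +(549/149)
  reduce: (102/149)
  pull out 2: (2/149) = -1  (since 149 mod 8 = 5)
  reciprocity: (51/149) -> +(149/51)
  reduce: (47/51)
  reciprocity: (47/51) -> -(51/47)
  reduce: (4/47)
  pull out 2: (2/47) = +1  (since 47 mod 8 = 7)
  pull out 2: (2/47) = +1  (since 47 mod 8 = 7)
  (1/47) = 1
Product of signs = -1

-1


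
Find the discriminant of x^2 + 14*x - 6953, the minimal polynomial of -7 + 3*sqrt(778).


The element -7 + 3*sqrt(778) has minimal polynomial:
x^2 + 14*x - 6953
Discriminant = (14)^2 - 4*(-6953)
= 196 + 27812
= 28008

28008


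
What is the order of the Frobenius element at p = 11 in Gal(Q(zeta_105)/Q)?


The Frobenius at p in Gal(Q(zeta_n)/Q) = (Z/nZ)* is the class of p, so its order is ord_105(11), the smallest k >= 1 with 11^k = 1 mod 105.
n = 105 = 3 * 5 * 7, phi(105) = 48; the order divides phi(n).
Divisors of 48: 1, 2, 3, 4, 6, 8, 12, 16, 24, 48
Repeated squaring mod 105: 11^1 = 11, 11^2 = 16, 11^4 = 46, 11^8 = 16, 11^16 = 46, 11^32 = 16
Test divisors in increasing order:
  k=1: 11^1 = 11 mod 105
  k=2: 11^2 = 16 mod 105
  k=3: 11^3 = 16 * 11 = 71 mod 105
  k=4: 11^4 = 46 mod 105
  k=6: 11^6 = 46 * 16 = 1 mod 105  <- first divisor giving 1
Order = 6

6


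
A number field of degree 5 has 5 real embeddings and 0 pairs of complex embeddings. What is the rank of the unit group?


By Dirichlet's unit theorem:
rank = r1 + r2 - 1
= 5 + 0 - 1
= 4

4


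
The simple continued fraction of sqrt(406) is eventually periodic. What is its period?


Run the CF algorithm for sqrt(406).
a_0 = floor(sqrt(406)) = 20; set m_0=0, q_0=1.
Recurrence: m' = q*a - m,  q' = (d - m'^2)/q,  a' = floor((a_0 + m')/q').
  step 1: m=20, q=6, a=6
  step 2: m=16, q=25, a=1
  step 3: m=9, q=13, a=2
  step 4: m=17, q=9, a=4
  step 5: m=19, q=5, a=7
  step 6: m=16, q=30, a=1
  step 7: m=14, q=7, a=4
  step 8: m=14, q=30, a=1
  step 9: m=16, q=5, a=7
  step 10: m=19, q=9, a=4
  step 11: m=17, q=13, a=2
  step 12: m=9, q=25, a=1
  step 13: m=16, q=6, a=6
  step 14: m=20, q=1, a=40
a_14 = 2*a_0 = 40, so the period closes here.
sqrt(406) = [20; 6, 1, 2, 4, 7, 1, 4, 1, 7, 4, 2, 1, 6, 40]
Period length = 14

14


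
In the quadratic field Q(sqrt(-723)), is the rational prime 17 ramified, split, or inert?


K = Q(sqrt(-723)). Since d mod 4 = 1, disc(K) = -723.
Check p | disc: -723 mod 17 = 8.
p does not divide disc. Compute Legendre symbol (d/p):
8^((17-1)/2) mod 17 = 1
(d/p) = 1, so p splits: (p) = P*P' with e=1, f=1, g=2.
Therefore p is split.

split


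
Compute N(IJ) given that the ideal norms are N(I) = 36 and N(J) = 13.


N(IJ) = N(I) * N(J)
= 36 * 13
= 468

468


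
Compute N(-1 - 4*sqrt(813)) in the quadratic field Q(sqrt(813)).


N(a + b*sqrt(d)) = a^2 - d*b^2
= (-1)^2 - (813)*(-4)^2
= 1 - 13008
= -13007

-13007


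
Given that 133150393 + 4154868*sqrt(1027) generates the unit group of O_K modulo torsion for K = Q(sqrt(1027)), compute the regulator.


epsilon = 133150393 + 4154868*sqrt(1027)
= 2.6630e+08
R = ln(2.6630e+08)
= 19.4001

19.4001


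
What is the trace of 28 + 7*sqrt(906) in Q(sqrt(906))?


Tr(a + b*sqrt(d)) = (a + b*sqrt(d)) + (a - b*sqrt(d)) = 2a
= 2 * (28)
= 56

56


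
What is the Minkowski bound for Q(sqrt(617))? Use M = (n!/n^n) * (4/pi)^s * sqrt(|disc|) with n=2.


d = 617, d mod 4 = 1, so disc(K) = d = 617; |disc(K)| = 617
Real quadratic field, so n = 2, s = r2 = 0, r1 = 2
M = (n!/n^n) * (4/pi)^s * sqrt(|disc(K)|) = (2!/2^2) * (4/pi)^0 * sqrt(617)
= 0.5 * 1.000000 * 24.839485
= 12.4197

12.4197


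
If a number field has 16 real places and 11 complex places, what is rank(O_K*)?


By Dirichlet's unit theorem:
rank = r1 + r2 - 1
= 16 + 11 - 1
= 26

26


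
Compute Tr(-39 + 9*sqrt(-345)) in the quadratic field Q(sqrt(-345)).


Tr(a + b*sqrt(d)) = (a + b*sqrt(d)) + (a - b*sqrt(d)) = 2a
= 2 * (-39)
= -78

-78


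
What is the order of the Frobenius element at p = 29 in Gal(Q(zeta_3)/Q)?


The Frobenius at p in Gal(Q(zeta_n)/Q) = (Z/nZ)* is the class of p, so its order is ord_3(29), the smallest k >= 1 with 29^k = 1 mod 3.
n = 3 = 3, phi(3) = 2; the order divides phi(n).
Divisors of 2: 1, 2
Repeated squaring mod 3: 29^1 = 2, 29^2 = 1
Test divisors in increasing order:
  k=1: 29^1 = 2 mod 3
  k=2: 29^2 = 1 mod 3  <- first divisor giving 1
Order = 2

2


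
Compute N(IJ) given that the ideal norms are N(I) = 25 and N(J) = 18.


N(IJ) = N(I) * N(J)
= 25 * 18
= 450

450


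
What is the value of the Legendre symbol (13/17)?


p = 17 is prime, so compute (13/17) with the reciprocity algorithm (Jacobi-symbol steps: pull out 2s via (2/n), flip via reciprocity, reduce):
  reciprocity: (13/17) -> +(17/13)
  reduce: (4/13)
  pull out 2: (2/13) = -1  (since 13 mod 8 = 5)
  pull out 2: (2/13) = -1  (since 13 mod 8 = 5)
  (1/13) = 1
Product of signs = 1
(13/17) = 1

1


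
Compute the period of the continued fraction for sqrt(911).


Run the CF algorithm for sqrt(911).
a_0 = floor(sqrt(911)) = 30; set m_0=0, q_0=1.
Recurrence: m' = q*a - m,  q' = (d - m'^2)/q,  a' = floor((a_0 + m')/q').
  step 1: m=30, q=11, a=5
  step 2: m=25, q=26, a=2
  step 3: m=27, q=7, a=8
  step 4: m=29, q=10, a=5
  step 5: m=21, q=47, a=1
  step 6: m=26, q=5, a=11
  step 7: m=29, q=14, a=4
  step 8: m=27, q=13, a=4
  step 9: m=25, q=22, a=2
  step 10: m=19, q=25, a=1
  step 11: m=6, q=35, a=1
  step 12: m=29, q=2, a=29
  step 13: m=29, q=35, a=1
  step 14: m=6, q=25, a=1
  step 15: m=19, q=22, a=2
  step 16: m=25, q=13, a=4
  step 17: m=27, q=14, a=4
  step 18: m=29, q=5, a=11
  step 19: m=26, q=47, a=1
  step 20: m=21, q=10, a=5
  step 21: m=29, q=7, a=8
  step 22: m=27, q=26, a=2
  step 23: m=25, q=11, a=5
  step 24: m=30, q=1, a=60
a_24 = 2*a_0 = 60, so the period closes here.
sqrt(911) = [30; 5, 2, 8, 5, 1, 11, 4, 4, 2, 1, 1, 29, 1, 1, 2, 4, 4, 11, 1, 5, 8, 2, 5, 60]
Period length = 24

24


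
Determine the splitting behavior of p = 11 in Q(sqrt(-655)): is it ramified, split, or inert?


K = Q(sqrt(-655)). Since d mod 4 = 1, disc(K) = -655.
Check p | disc: -655 mod 11 = 5.
p does not divide disc. Compute Legendre symbol (d/p):
5^((11-1)/2) mod 11 = 1
(d/p) = 1, so p splits: (p) = P*P' with e=1, f=1, g=2.
Therefore p is split.

split


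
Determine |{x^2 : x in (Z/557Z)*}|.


For prime p, the number of non-zero quadratic residues is (p-1)/2.
= (557-1)/2
= 278

278


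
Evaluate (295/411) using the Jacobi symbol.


Compute (295/411) via quadratic reciprocity:
  reciprocity: (295/411) -> -(411/295)
  reduce: (116/295)
  pull out 2: (2/295) = +1  (since 295 mod 8 = 7)
  pull out 2: (2/295) = +1  (since 295 mod 8 = 7)
  reciprocity: (29/295) -> +(295/29)
  reduce: (5/29)
  reciprocity: (5/29) -> +(29/5)
  reduce: (4/5)
  pull out 2: (2/5) = -1  (since 5 mod 8 = 5)
  pull out 2: (2/5) = -1  (since 5 mod 8 = 5)
  (1/5) = 1
Product of signs = -1

-1


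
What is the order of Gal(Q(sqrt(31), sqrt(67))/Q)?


The 2 square roots of distinct primes are multiplicatively independent over Q,
so [K:Q] = 2^2 and Gal(K/Q) is isomorphic to (Z/2Z)^2.
|Gal| = 2^2 = 4

4


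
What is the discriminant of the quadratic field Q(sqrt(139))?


For K = Q(sqrt(d)) with d squarefree: disc(K) = d if d = 1 mod 4, and disc(K) = 4d if d = 2 or 3 mod 4.
Here d = 139, and d mod 4 = 3.
d = 3 mod 4, not 1 (O_K = Z[sqrt(d)]), so disc(K) = 4d = 4 * (139) = 556

556


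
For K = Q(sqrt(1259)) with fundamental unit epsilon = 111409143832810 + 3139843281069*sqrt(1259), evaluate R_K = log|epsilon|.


epsilon = 111409143832810 + 3139843281069*sqrt(1259)
= 2.2282e+14
R = ln(2.2282e+14)
= 33.0374

33.0374


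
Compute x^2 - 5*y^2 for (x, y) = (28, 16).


x^2 - d*y^2
= 28^2 - 5*16^2
= 784 - 1280
= -496

-496


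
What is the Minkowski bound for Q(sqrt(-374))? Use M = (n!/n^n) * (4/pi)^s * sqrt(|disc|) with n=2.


d = -374, d mod 4 = 2, so disc(K) = 4d = -1496; |disc(K)| = 1496
Imaginary quadratic field, so n = 2, s = r2 = 1, r1 = 0
M = (n!/n^n) * (4/pi)^s * sqrt(|disc(K)|) = (2!/2^2) * (4/pi)^1 * sqrt(1496)
= 0.5 * 1.273240 * 38.678159
= 24.6233

24.6233


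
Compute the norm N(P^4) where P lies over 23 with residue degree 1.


N(P^a) = p^(a*f)
= 23^(4*1)
= 23^4
= 279841

279841


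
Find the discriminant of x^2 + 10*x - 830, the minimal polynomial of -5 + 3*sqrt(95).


The element -5 + 3*sqrt(95) has minimal polynomial:
x^2 + 10*x - 830
Discriminant = (10)^2 - 4*(-830)
= 100 + 3320
= 3420

3420


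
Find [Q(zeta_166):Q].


The degree equals Euler's totient phi(166).
166 = 2 * 83
phi(166) = 82

82


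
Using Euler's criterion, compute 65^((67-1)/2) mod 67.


p = 67 is prime and the exponent is (p-1)/2 = 33, so by Euler's criterion 65^33 = (65/67) = +1 or -1 mod 67.
Compute by square-and-multiply:
  33 = 32 + 1 (binary 100001)
  Repeated squaring mod 67: 65^1 = 65, 65^2 = 4, 65^4 = 16, 65^8 = 55, 65^16 = 10, 65^32 = 33
  65^33 = 65^32 * 65^1 = 33 * 65 mod 67
    33 * 65 = 2145 = 1 mod 67
  65^33 = 1 mod 67
Result 1: 65 is a quadratic residue mod 67.
65^33 mod 67 = 1

1


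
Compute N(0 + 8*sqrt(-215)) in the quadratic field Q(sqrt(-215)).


N(a + b*sqrt(d)) = a^2 - d*b^2
= (0)^2 - (-215)*(8)^2
= 0 + 13760
= 13760

13760


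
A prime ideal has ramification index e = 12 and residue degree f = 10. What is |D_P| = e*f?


|D_P| = e * f
= 12 * 10
= 120

120


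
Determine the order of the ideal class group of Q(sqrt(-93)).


K = Q(sqrt(-93)). d mod 4 = 3, so D = disc(K) = 4d = -372
h(K) equals the number of primitive reduced positive-definite forms (a, b, c) = a*x^2 + b*x*y + c*y^2 with b^2 - 4ac = D,
where reduced means |b| <= a <= c, with b >= 0 whenever |b| = a or a = c, and primitive means gcd(a, b, c) = 1.
Reduced forces 3a^2 <= |D| = 372, so 1 <= a <= 11; b must have the parity of D, and c = (b^2 - D)/(4a) must be an integer >= a.
Enumerate a = 1..11, b in [-a, a]:
  a=1: (1, 0, 93)  [1]
  a=2: (2, 2, 47)  [1]
  a=3: (3, 0, 31)  [1]
  a=4..5: none
  a=6: (6, 6, 17)  [1]
  a=7..11: none
Total reduced forms: 1 + 1 + 1 + 1 = 4
h = 4

4


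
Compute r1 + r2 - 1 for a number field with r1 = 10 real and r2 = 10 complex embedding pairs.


By Dirichlet's unit theorem:
rank = r1 + r2 - 1
= 10 + 10 - 1
= 19

19


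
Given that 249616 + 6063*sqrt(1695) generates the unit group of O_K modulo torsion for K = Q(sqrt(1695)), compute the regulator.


epsilon = 249616 + 6063*sqrt(1695)
= 499232.0000
R = ln(499232.0000)
= 13.1208

13.1208


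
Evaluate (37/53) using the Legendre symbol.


p = 53 is prime, so compute (37/53) with the reciprocity algorithm (Jacobi-symbol steps: pull out 2s via (2/n), flip via reciprocity, reduce):
  reciprocity: (37/53) -> +(53/37)
  reduce: (16/37)
  pull out 2: (2/37) = -1  (since 37 mod 8 = 5)
  pull out 2: (2/37) = -1  (since 37 mod 8 = 5)
  pull out 2: (2/37) = -1  (since 37 mod 8 = 5)
  pull out 2: (2/37) = -1  (since 37 mod 8 = 5)
  (1/37) = 1
Product of signs = 1
(37/53) = 1

1


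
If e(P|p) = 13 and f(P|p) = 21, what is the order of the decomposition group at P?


|D_P| = e * f
= 13 * 21
= 273

273


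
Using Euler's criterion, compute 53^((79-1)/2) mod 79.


p = 79 is prime and the exponent is (p-1)/2 = 39, so by Euler's criterion 53^39 = (53/79) = +1 or -1 mod 79.
Compute by square-and-multiply:
  39 = 32 + 4 + 2 + 1 (binary 100111)
  Repeated squaring mod 79: 53^1 = 53, 53^2 = 44, 53^4 = 40, 53^8 = 20, 53^16 = 5, 53^32 = 25
  53^39 = 53^32 * 53^4 * 53^2 * 53^1 = 25 * 40 * 44 * 53 mod 79
    25 * 40 = 1000 = 52 mod 79
    52 * 44 = 2288 = 76 mod 79
    76 * 53 = 4028 = 78 mod 79
  53^39 = 78 mod 79
Result 78 = p - 1 = -1 mod 79: 53 is a quadratic non-residue mod 79. As a residue in [0, p-1] the value is 78.
53^39 mod 79 = 78

78


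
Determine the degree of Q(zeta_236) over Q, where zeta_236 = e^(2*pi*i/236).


The degree equals Euler's totient phi(236).
236 = 2^2 * 59
phi(236) = 116

116


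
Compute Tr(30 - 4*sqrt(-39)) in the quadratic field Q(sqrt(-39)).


Tr(a + b*sqrt(d)) = (a + b*sqrt(d)) + (a - b*sqrt(d)) = 2a
= 2 * (30)
= 60

60


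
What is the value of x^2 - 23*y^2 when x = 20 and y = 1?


x^2 - d*y^2
= 20^2 - 23*1^2
= 400 - 23
= 377

377


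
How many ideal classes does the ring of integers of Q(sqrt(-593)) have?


K = Q(sqrt(-593)). d mod 4 = 3, so D = disc(K) = 4d = -2372
h(K) equals the number of primitive reduced positive-definite forms (a, b, c) = a*x^2 + b*x*y + c*y^2 with b^2 - 4ac = D,
where reduced means |b| <= a <= c, with b >= 0 whenever |b| = a or a = c, and primitive means gcd(a, b, c) = 1.
Reduced forces 3a^2 <= |D| = 2372, so 1 <= a <= 28; b must have the parity of D, and c = (b^2 - D)/(4a) must be an integer >= a.
Enumerate a = 1..28, b in [-a, a]:
  a=1: (1, 0, 593)  [1]
  a=2: (2, 2, 297)  [1]
  a=3: (3, -2, 198), (3, 2, 198)  [2]
  a=4..5: none
  a=6: (6, -2, 99), (6, 2, 99)  [2]
  a=7: (7, -6, 86), (7, 6, 86)  [2]
  a=8: none
  a=9: (9, -2, 66), (9, 2, 66)  [2]
  a=10: none
  a=11: (11, -2, 54), (11, 2, 54)  [2]
  a=12..13: none
  a=14: (14, -6, 43), (14, 6, 43)  [2]
  a=15..16: none
  a=17: (17, -12, 37), (17, 12, 37)  [2]
  a=18: (18, -2, 33), (18, 2, 33)  [2]
  a=19..20: none
  a=21: (21, -20, 33), (21, -8, 29), (21, 8, 29), (21, 20, 33)  [4]
  a=22: (22, -2, 27), (22, 2, 27)  [2]
  a=23..28: none
Total reduced forms: 1 + 1 + 2 + 2 + 2 + 2 + 2 + 2 + 2 + 2 + 4 + 2 = 24
h = 24

24
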